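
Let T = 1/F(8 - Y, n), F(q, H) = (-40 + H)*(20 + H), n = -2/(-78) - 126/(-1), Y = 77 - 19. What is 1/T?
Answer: 19106725/1521 ≈ 12562.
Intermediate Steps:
Y = 58
n = 4915/39 (n = -2*(-1/78) - 126*(-1) = 1/39 + 126 = 4915/39 ≈ 126.03)
T = 1521/19106725 (T = 1/(-800 + (4915/39)**2 - 20*4915/39) = 1/(-800 + 24157225/1521 - 98300/39) = 1/(19106725/1521) = 1521/19106725 ≈ 7.9605e-5)
1/T = 1/(1521/19106725) = 19106725/1521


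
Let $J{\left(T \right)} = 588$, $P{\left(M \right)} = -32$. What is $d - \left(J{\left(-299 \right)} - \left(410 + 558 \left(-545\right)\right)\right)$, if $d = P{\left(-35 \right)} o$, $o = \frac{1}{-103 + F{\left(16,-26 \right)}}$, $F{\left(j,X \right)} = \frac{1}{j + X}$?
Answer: $- \frac{313720608}{1031} \approx -3.0429 \cdot 10^{5}$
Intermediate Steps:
$F{\left(j,X \right)} = \frac{1}{X + j}$
$o = - \frac{10}{1031}$ ($o = \frac{1}{-103 + \frac{1}{-26 + 16}} = \frac{1}{-103 + \frac{1}{-10}} = \frac{1}{-103 - \frac{1}{10}} = \frac{1}{- \frac{1031}{10}} = - \frac{10}{1031} \approx -0.0096993$)
$d = \frac{320}{1031}$ ($d = \left(-32\right) \left(- \frac{10}{1031}\right) = \frac{320}{1031} \approx 0.31038$)
$d - \left(J{\left(-299 \right)} - \left(410 + 558 \left(-545\right)\right)\right) = \frac{320}{1031} - \left(588 - \left(410 + 558 \left(-545\right)\right)\right) = \frac{320}{1031} - \left(588 - \left(410 - 304110\right)\right) = \frac{320}{1031} - \left(588 - -303700\right) = \frac{320}{1031} - \left(588 + 303700\right) = \frac{320}{1031} - 304288 = - \frac{313720608}{1031}$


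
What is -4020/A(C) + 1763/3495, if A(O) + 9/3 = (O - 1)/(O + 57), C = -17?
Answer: 93706549/80385 ≈ 1165.7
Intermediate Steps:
A(O) = -3 + (-1 + O)/(57 + O) (A(O) = -3 + (O - 1)/(O + 57) = -3 + (-1 + O)/(57 + O))
-4020/A(C) + 1763/3495 = -4020*(57 - 17)/(2*(-86 - 1*(-17))) + 1763/3495 = -4020*20/(-86 + 17) + 1763*(1/3495) = -4020/(2*(1/40)*(-69)) + 1763/3495 = -4020/(-69/20) + 1763/3495 = -4020*(-20/69) + 1763/3495 = 26800/23 + 1763/3495 = 93706549/80385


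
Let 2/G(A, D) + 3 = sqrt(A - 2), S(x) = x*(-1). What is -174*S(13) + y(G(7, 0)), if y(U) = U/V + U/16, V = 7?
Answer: 506619/224 - 23*sqrt(5)/224 ≈ 2261.5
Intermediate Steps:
S(x) = -x
G(A, D) = 2/(-3 + sqrt(-2 + A)) (G(A, D) = 2/(-3 + sqrt(A - 2)) = 2/(-3 + sqrt(-2 + A)))
y(U) = 23*U/112 (y(U) = U/7 + U/16 = 23*U/112)
-174*S(13) + y(G(7, 0)) = -(-174)*13 + 23*(2/(-3 + sqrt(-2 + 7)))/112 = -174*(-13) + 23*(2/(-3 + sqrt(5)))/112 = 2262 + 23/(56*(-3 + sqrt(5)))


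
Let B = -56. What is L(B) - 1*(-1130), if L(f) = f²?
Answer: 4266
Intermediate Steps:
L(B) - 1*(-1130) = (-56)² - 1*(-1130) = 3136 + 1130 = 4266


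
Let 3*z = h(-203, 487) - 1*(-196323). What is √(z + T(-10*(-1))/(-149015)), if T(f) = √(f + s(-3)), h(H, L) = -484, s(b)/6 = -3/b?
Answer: √13046091244816785/447045 ≈ 255.50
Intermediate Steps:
s(b) = -18/b (s(b) = 6*(-3/b) = -18/b)
T(f) = √(6 + f) (T(f) = √(f - 18/(-3)) = √(f - 18*(-⅓)) = √(f + 6) = √(6 + f))
z = 195839/3 (z = (-484 - 1*(-196323))/3 = (-484 + 196323)/3 = (⅓)*195839 = 195839/3 ≈ 65280.)
√(z + T(-10*(-1))/(-149015)) = √(195839/3 + √(6 - 10*(-1))/(-149015)) = √(195839/3 + √(6 + 10)*(-1/149015)) = √(195839/3 + √16*(-1/149015)) = √(195839/3 + 4*(-1/149015)) = √(195839/3 - 4/149015) = √(29182948573/447045) = √13046091244816785/447045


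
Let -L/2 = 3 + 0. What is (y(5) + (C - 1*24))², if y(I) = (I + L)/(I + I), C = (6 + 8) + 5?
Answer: 2601/100 ≈ 26.010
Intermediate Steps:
L = -6 (L = -2*(3 + 0) = -2*3 = -6)
C = 19 (C = 14 + 5 = 19)
y(I) = (-6 + I)/(2*I) (y(I) = (I - 6)/(I + I) = (-6 + I)/((2*I)) = (-6 + I)*(1/(2*I)) = (-6 + I)/(2*I))
(y(5) + (C - 1*24))² = ((½)*(-6 + 5)/5 + (19 - 1*24))² = ((½)*(⅕)*(-1) + (19 - 24))² = (-⅒ - 5)² = (-51/10)² = 2601/100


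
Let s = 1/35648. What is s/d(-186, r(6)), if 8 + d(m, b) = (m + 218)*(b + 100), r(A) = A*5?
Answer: 1/148010496 ≈ 6.7563e-9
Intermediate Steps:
r(A) = 5*A
s = 1/35648 ≈ 2.8052e-5
d(m, b) = -8 + (100 + b)*(218 + m) (d(m, b) = -8 + (m + 218)*(b + 100) = -8 + (218 + m)*(100 + b) = -8 + (100 + b)*(218 + m))
s/d(-186, r(6)) = 1/(35648*(21792 + 100*(-186) + 218*(5*6) + (5*6)*(-186))) = 1/(35648*(21792 - 18600 + 218*30 + 30*(-186))) = 1/(35648*(21792 - 18600 + 6540 - 5580)) = (1/35648)/4152 = (1/35648)*(1/4152) = 1/148010496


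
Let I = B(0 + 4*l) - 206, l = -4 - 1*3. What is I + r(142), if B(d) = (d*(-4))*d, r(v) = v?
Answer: -3200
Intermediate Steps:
l = -7 (l = -4 - 3 = -7)
B(d) = -4*d² (B(d) = (-4*d)*d = -4*d²)
I = -3342 (I = -4*(0 + 4*(-7))² - 206 = -4*(0 - 28)² - 206 = -4*(-28)² - 206 = -4*784 - 206 = -3136 - 206 = -3342)
I + r(142) = -3342 + 142 = -3200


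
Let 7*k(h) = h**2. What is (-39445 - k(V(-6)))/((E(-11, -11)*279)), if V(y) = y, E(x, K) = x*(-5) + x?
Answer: -276151/85932 ≈ -3.2136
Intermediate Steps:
E(x, K) = -4*x (E(x, K) = -5*x + x = -4*x)
k(h) = h**2/7
(-39445 - k(V(-6)))/((E(-11, -11)*279)) = (-39445 - (-6)**2/7)/((-4*(-11)*279)) = (-39445 - 36/7)/((44*279)) = (-39445 - 1*36/7)/12276 = (-39445 - 36/7)*(1/12276) = -276151/7*1/12276 = -276151/85932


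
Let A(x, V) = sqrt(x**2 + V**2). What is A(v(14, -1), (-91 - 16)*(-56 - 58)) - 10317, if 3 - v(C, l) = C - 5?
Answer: -10317 + 6*sqrt(4133090) ≈ 1881.0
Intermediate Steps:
v(C, l) = 8 - C (v(C, l) = 3 - (C - 5) = 3 - (-5 + C) = 3 + (5 - C) = 8 - C)
A(x, V) = sqrt(V**2 + x**2)
A(v(14, -1), (-91 - 16)*(-56 - 58)) - 10317 = sqrt(((-91 - 16)*(-56 - 58))**2 + (8 - 1*14)**2) - 10317 = sqrt((-107*(-114))**2 + (8 - 14)**2) - 10317 = sqrt(12198**2 + (-6)**2) - 10317 = sqrt(148791204 + 36) - 10317 = sqrt(148791240) - 10317 = 6*sqrt(4133090) - 10317 = -10317 + 6*sqrt(4133090)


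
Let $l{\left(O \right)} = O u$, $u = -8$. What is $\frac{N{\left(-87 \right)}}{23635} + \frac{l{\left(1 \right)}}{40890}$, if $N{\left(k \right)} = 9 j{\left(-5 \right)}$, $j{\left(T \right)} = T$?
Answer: $- \frac{6997}{3332535} \approx -0.0020996$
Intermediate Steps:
$l{\left(O \right)} = - 8 O$ ($l{\left(O \right)} = O \left(-8\right) = - 8 O$)
$N{\left(k \right)} = -45$ ($N{\left(k \right)} = 9 \left(-5\right) = -45$)
$\frac{N{\left(-87 \right)}}{23635} + \frac{l{\left(1 \right)}}{40890} = - \frac{45}{23635} + \frac{\left(-8\right) 1}{40890} = \left(-45\right) \frac{1}{23635} - \frac{4}{20445} = - \frac{9}{4727} - \frac{4}{20445} = - \frac{6997}{3332535}$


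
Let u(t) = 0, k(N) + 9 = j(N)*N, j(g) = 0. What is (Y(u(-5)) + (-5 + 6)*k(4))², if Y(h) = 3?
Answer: 36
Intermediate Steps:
k(N) = -9 (k(N) = -9 + 0*N = -9 + 0 = -9)
(Y(u(-5)) + (-5 + 6)*k(4))² = (3 + (-5 + 6)*(-9))² = (3 + 1*(-9))² = (3 - 9)² = (-6)² = 36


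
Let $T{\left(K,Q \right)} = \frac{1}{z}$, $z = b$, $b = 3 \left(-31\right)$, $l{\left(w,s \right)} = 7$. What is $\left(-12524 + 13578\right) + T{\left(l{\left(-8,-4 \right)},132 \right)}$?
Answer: $\frac{98021}{93} \approx 1054.0$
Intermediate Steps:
$b = -93$
$z = -93$
$T{\left(K,Q \right)} = - \frac{1}{93}$ ($T{\left(K,Q \right)} = \frac{1}{-93} = - \frac{1}{93}$)
$\left(-12524 + 13578\right) + T{\left(l{\left(-8,-4 \right)},132 \right)} = \left(-12524 + 13578\right) - \frac{1}{93} = 1054 - \frac{1}{93} = \frac{98021}{93}$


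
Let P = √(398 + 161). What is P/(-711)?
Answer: -√559/711 ≈ -0.033253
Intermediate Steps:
P = √559 ≈ 23.643
P/(-711) = √559/(-711) = √559*(-1/711) = -√559/711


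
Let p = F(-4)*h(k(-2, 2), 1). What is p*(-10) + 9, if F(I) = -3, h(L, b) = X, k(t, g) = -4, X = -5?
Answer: -141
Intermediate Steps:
h(L, b) = -5
p = 15 (p = -3*(-5) = 15)
p*(-10) + 9 = 15*(-10) + 9 = -150 + 9 = -141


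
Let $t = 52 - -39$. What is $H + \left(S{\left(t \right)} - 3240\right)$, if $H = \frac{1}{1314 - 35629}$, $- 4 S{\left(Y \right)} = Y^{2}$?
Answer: $- \frac{728884919}{137260} \approx -5310.3$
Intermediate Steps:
$t = 91$ ($t = 52 + 39 = 91$)
$S{\left(Y \right)} = - \frac{Y^{2}}{4}$
$H = - \frac{1}{34315}$ ($H = \frac{1}{-34315} = - \frac{1}{34315} \approx -2.9142 \cdot 10^{-5}$)
$H + \left(S{\left(t \right)} - 3240\right) = - \frac{1}{34315} - \left(3240 + \frac{91^{2}}{4}\right) = - \frac{1}{34315} - \frac{21241}{4} = - \frac{728884919}{137260}$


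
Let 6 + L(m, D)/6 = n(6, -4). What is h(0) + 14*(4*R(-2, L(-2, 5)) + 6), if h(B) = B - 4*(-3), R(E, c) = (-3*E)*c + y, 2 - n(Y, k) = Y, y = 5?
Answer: -19784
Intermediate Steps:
n(Y, k) = 2 - Y
L(m, D) = -60 (L(m, D) = -36 + 6*(2 - 1*6) = -36 + 6*(2 - 6) = -36 + 6*(-4) = -36 - 24 = -60)
R(E, c) = 5 - 3*E*c (R(E, c) = (-3*E)*c + 5 = -3*E*c + 5 = 5 - 3*E*c)
h(B) = 12 + B (h(B) = B + 12 = 12 + B)
h(0) + 14*(4*R(-2, L(-2, 5)) + 6) = (12 + 0) + 14*(4*(5 - 3*(-2)*(-60)) + 6) = 12 + 14*(4*(5 - 360) + 6) = 12 + 14*(4*(-355) + 6) = 12 + 14*(-1420 + 6) = 12 + 14*(-1414) = 12 - 19796 = -19784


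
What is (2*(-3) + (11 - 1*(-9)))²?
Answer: 196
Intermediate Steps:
(2*(-3) + (11 - 1*(-9)))² = (-6 + (11 + 9))² = (-6 + 20)² = 14² = 196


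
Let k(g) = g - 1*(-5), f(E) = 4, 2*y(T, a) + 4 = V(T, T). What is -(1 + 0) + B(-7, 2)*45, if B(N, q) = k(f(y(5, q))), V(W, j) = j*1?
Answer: 404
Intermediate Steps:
V(W, j) = j
y(T, a) = -2 + T/2
k(g) = 5 + g (k(g) = g + 5 = 5 + g)
B(N, q) = 9 (B(N, q) = 5 + 4 = 9)
-(1 + 0) + B(-7, 2)*45 = -(1 + 0) + 9*45 = -1*1 + 405 = -1 + 405 = 404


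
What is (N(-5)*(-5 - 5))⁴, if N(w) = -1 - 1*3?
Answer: 2560000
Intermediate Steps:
N(w) = -4 (N(w) = -1 - 3 = -4)
(N(-5)*(-5 - 5))⁴ = (-4*(-5 - 5))⁴ = (-4*(-10))⁴ = 40⁴ = 2560000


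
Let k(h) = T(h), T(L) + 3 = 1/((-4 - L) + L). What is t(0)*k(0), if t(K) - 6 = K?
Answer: -39/2 ≈ -19.500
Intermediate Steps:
t(K) = 6 + K
T(L) = -13/4 (T(L) = -3 + 1/((-4 - L) + L) = -3 + 1/(-4) = -3 - 1/4 = -13/4)
k(h) = -13/4
t(0)*k(0) = (6 + 0)*(-13/4) = 6*(-13/4) = -39/2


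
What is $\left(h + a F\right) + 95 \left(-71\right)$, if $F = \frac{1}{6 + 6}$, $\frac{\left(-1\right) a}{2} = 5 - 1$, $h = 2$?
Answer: $- \frac{20231}{3} \approx -6743.7$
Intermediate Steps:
$a = -8$ ($a = - 2 \left(5 - 1\right) = \left(-2\right) 4 = -8$)
$F = \frac{1}{12} \approx 0.083333$
$\left(h + a F\right) + 95 \left(-71\right) = \left(2 - \frac{2}{3}\right) + 95 \left(-71\right) = \left(2 - \frac{2}{3}\right) - 6745 = \frac{4}{3} - 6745 = - \frac{20231}{3}$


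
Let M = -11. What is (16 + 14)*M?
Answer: -330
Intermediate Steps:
(16 + 14)*M = (16 + 14)*(-11) = 30*(-11) = -330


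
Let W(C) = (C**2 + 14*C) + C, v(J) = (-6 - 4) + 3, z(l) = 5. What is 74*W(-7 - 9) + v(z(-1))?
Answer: 1177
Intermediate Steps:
v(J) = -7 (v(J) = -10 + 3 = -7)
W(C) = C**2 + 15*C
74*W(-7 - 9) + v(z(-1)) = 74*((-7 - 9)*(15 + (-7 - 9))) - 7 = 74*(-16*(15 - 16)) - 7 = 74*(-16*(-1)) - 7 = 74*16 - 7 = 1184 - 7 = 1177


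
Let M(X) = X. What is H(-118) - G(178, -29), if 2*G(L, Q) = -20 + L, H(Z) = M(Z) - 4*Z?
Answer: 275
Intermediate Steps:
H(Z) = -3*Z (H(Z) = Z - 4*Z = -3*Z)
G(L, Q) = -10 + L/2 (G(L, Q) = (-20 + L)/2 = -10 + L/2)
H(-118) - G(178, -29) = -3*(-118) - (-10 + (½)*178) = 354 - (-10 + 89) = 354 - 1*79 = 354 - 79 = 275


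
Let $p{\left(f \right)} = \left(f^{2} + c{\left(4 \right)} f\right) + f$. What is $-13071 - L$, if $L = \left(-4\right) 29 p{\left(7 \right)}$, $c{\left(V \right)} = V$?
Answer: $-3327$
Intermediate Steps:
$p{\left(f \right)} = f^{2} + 5 f$ ($p{\left(f \right)} = \left(f^{2} + 4 f\right) + f = f^{2} + 5 f$)
$L = -9744$ ($L = \left(-4\right) 29 \cdot 7 \left(5 + 7\right) = - 116 \cdot 7 \cdot 12 = \left(-116\right) 84 = -9744$)
$-13071 - L = -13071 - -9744 = -13071 + 9744 = -3327$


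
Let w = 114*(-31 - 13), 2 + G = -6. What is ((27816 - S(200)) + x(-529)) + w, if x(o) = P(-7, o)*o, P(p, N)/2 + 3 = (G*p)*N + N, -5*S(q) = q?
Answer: 31927888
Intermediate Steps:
G = -8 (G = -2 - 6 = -8)
S(q) = -q/5
w = -5016 (w = 114*(-44) = -5016)
P(p, N) = -6 + 2*N - 16*N*p (P(p, N) = -6 + 2*((-8*p)*N + N) = -6 + 2*(-8*N*p + N) = -6 + 2*(N - 8*N*p) = -6 + (2*N - 16*N*p) = -6 + 2*N - 16*N*p)
x(o) = o*(-6 + 114*o) (x(o) = (-6 + 2*o - 16*o*(-7))*o = (-6 + 2*o + 112*o)*o = (-6 + 114*o)*o = o*(-6 + 114*o))
((27816 - S(200)) + x(-529)) + w = ((27816 - (-1)*200/5) + 6*(-529)*(-1 + 19*(-529))) - 5016 = ((27816 - 1*(-40)) + 6*(-529)*(-1 - 10051)) - 5016 = ((27816 + 40) + 6*(-529)*(-10052)) - 5016 = (27856 + 31905048) - 5016 = 31932904 - 5016 = 31927888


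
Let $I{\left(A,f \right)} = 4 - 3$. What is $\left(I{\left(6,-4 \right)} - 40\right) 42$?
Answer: $-1638$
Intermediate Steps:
$I{\left(A,f \right)} = 1$ ($I{\left(A,f \right)} = 4 - 3 = 1$)
$\left(I{\left(6,-4 \right)} - 40\right) 42 = \left(1 - 40\right) 42 = \left(-39\right) 42 = -1638$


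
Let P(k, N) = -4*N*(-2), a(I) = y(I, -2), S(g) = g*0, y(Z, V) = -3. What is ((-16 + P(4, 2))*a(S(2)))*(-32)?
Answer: 0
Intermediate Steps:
S(g) = 0
a(I) = -3
P(k, N) = 8*N
((-16 + P(4, 2))*a(S(2)))*(-32) = ((-16 + 8*2)*(-3))*(-32) = ((-16 + 16)*(-3))*(-32) = (0*(-3))*(-32) = 0*(-32) = 0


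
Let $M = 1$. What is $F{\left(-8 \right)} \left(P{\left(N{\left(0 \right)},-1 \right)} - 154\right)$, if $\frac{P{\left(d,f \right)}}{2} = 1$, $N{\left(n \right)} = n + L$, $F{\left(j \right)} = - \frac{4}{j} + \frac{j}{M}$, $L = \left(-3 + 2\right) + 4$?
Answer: $1140$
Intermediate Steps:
$L = 3$ ($L = -1 + 4 = 3$)
$F{\left(j \right)} = j - \frac{4}{j}$ ($F{\left(j \right)} = - \frac{4}{j} + \frac{j}{1} = - \frac{4}{j} + j 1 = - \frac{4}{j} + j = j - \frac{4}{j}$)
$N{\left(n \right)} = 3 + n$ ($N{\left(n \right)} = n + 3 = 3 + n$)
$P{\left(d,f \right)} = 2$ ($P{\left(d,f \right)} = 2 \cdot 1 = 2$)
$F{\left(-8 \right)} \left(P{\left(N{\left(0 \right)},-1 \right)} - 154\right) = \left(-8 - \frac{4}{-8}\right) \left(2 - 154\right) = \left(-8 - - \frac{1}{2}\right) \left(-152\right) = \left(-8 + \frac{1}{2}\right) \left(-152\right) = \left(- \frac{15}{2}\right) \left(-152\right) = 1140$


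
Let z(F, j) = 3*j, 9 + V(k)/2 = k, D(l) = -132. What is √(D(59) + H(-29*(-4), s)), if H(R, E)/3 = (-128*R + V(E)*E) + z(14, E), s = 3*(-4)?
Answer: 6*I*√1202 ≈ 208.02*I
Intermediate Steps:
V(k) = -18 + 2*k
s = -12
H(R, E) = -384*R + 9*E + 3*E*(-18 + 2*E) (H(R, E) = 3*((-128*R + (-18 + 2*E)*E) + 3*E) = 3*((-128*R + E*(-18 + 2*E)) + 3*E) = 3*(-128*R + 3*E + E*(-18 + 2*E)) = -384*R + 9*E + 3*E*(-18 + 2*E))
√(D(59) + H(-29*(-4), s)) = √(-132 + (-(-11136)*(-4) - 45*(-12) + 6*(-12)²)) = √(-132 + (-384*116 + 540 + 6*144)) = √(-132 + (-44544 + 540 + 864)) = √(-132 - 43140) = √(-43272) = 6*I*√1202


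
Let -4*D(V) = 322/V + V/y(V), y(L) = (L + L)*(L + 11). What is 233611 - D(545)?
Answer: 566310800369/2424160 ≈ 2.3361e+5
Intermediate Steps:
y(L) = 2*L*(11 + L) (y(L) = (2*L)*(11 + L) = 2*L*(11 + L))
D(V) = -161/(2*V) - 1/(8*(11 + V)) (D(V) = -(322/V + V/((2*V*(11 + V))))/4 = -(322/V + V*(1/(2*V*(11 + V))))/4 = -(322/V + 1/(2*(11 + V)))/4 = -(1/(2*(11 + V)) + 322/V)/4 = -161/(2*V) - 1/(8*(11 + V)))
233611 - D(545) = 233611 - (-7084 - 645*545)/(8*545*(11 + 545)) = 233611 - (-7084 - 351525)/(8*545*556) = 233611 - (-358609)/(8*545*556) = 233611 - 1*(-358609/2424160) = 233611 + 358609/2424160 = 566310800369/2424160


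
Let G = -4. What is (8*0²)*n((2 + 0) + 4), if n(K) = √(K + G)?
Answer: 0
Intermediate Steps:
n(K) = √(-4 + K) (n(K) = √(K - 4) = √(-4 + K))
(8*0²)*n((2 + 0) + 4) = (8*0²)*√(-4 + ((2 + 0) + 4)) = (8*0)*√(-4 + (2 + 4)) = 0*√(-4 + 6) = 0*√2 = 0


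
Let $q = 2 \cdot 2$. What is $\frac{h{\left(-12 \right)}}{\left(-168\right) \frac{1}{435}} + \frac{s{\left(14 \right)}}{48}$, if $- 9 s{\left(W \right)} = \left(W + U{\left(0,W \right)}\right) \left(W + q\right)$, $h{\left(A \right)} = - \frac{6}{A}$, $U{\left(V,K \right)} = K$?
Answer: $- \frac{827}{336} \approx -2.4613$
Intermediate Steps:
$q = 4$
$s{\left(W \right)} = - \frac{2 W \left(4 + W\right)}{9}$ ($s{\left(W \right)} = - \frac{\left(W + W\right) \left(W + 4\right)}{9} = - \frac{2 W \left(4 + W\right)}{9}$)
$\frac{h{\left(-12 \right)}}{\left(-168\right) \frac{1}{435}} + \frac{s{\left(14 \right)}}{48} = \frac{\left(-6\right) \frac{1}{-12}}{\left(-168\right) \frac{1}{435}} + \frac{\frac{2}{9} \cdot 14 \left(-4 - 14\right)}{48} = \frac{\left(-6\right) \left(- \frac{1}{12}\right)}{\left(-168\right) \frac{1}{435}} + \frac{2}{9} \cdot 14 \left(-4 - 14\right) \frac{1}{48} = \frac{1}{2 \left(- \frac{56}{145}\right)} + \frac{2}{9} \cdot 14 \left(-18\right) \frac{1}{48} = \frac{1}{2} \left(- \frac{145}{56}\right) - \frac{7}{6} = - \frac{145}{112} - \frac{7}{6} = - \frac{827}{336}$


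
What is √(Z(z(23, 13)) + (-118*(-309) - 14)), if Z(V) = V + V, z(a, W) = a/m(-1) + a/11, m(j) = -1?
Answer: 2*√1101287/11 ≈ 190.80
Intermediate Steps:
z(a, W) = -10*a/11 (z(a, W) = a/(-1) + a/11 = a*(-1) + a*(1/11) = -a + a/11 = -10*a/11)
Z(V) = 2*V
√(Z(z(23, 13)) + (-118*(-309) - 14)) = √(2*(-10/11*23) + (-118*(-309) - 14)) = √(2*(-230/11) + (36462 - 14)) = √(-460/11 + 36448) = √(400468/11) = 2*√1101287/11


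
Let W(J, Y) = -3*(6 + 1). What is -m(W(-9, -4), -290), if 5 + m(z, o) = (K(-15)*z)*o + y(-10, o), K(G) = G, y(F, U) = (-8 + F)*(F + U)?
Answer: 85955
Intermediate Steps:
W(J, Y) = -21 (W(J, Y) = -3*7 = -21)
m(z, o) = 175 - 18*o - 15*o*z (m(z, o) = -5 + ((-15*z)*o + ((-10)**2 - 8*(-10) - 8*o - 10*o)) = -5 + (-15*o*z + (100 + 80 - 8*o - 10*o)) = -5 + (-15*o*z + (180 - 18*o)) = -5 + (180 - 18*o - 15*o*z) = 175 - 18*o - 15*o*z)
-m(W(-9, -4), -290) = -(175 - 18*(-290) - 15*(-290)*(-21)) = -(175 + 5220 - 91350) = -1*(-85955) = 85955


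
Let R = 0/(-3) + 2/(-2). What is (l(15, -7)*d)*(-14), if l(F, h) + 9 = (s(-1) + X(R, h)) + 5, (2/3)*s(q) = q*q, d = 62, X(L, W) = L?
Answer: 3038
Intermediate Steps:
R = -1 (R = 0*(-⅓) + 2*(-½) = 0 - 1 = -1)
s(q) = 3*q²/2 (s(q) = 3*(q*q)/2 = 3*q²/2)
l(F, h) = -7/2 (l(F, h) = -9 + (((3/2)*(-1)² - 1) + 5) = -9 + (((3/2)*1 - 1) + 5) = -9 + ((3/2 - 1) + 5) = -9 + (½ + 5) = -9 + 11/2 = -7/2)
(l(15, -7)*d)*(-14) = -7/2*62*(-14) = -217*(-14) = 3038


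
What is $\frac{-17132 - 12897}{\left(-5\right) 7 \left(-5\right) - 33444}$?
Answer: $\frac{30029}{33269} \approx 0.90261$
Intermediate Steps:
$\frac{-17132 - 12897}{\left(-5\right) 7 \left(-5\right) - 33444} = - \frac{30029}{\left(-35\right) \left(-5\right) - 33444} = - \frac{30029}{175 - 33444} = - \frac{30029}{-33269} = \left(-30029\right) \left(- \frac{1}{33269}\right) = \frac{30029}{33269}$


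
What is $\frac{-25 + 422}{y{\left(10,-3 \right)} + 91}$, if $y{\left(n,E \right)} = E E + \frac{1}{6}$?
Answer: $\frac{2382}{601} \approx 3.9634$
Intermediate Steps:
$y{\left(n,E \right)} = \frac{1}{6} + E^{2}$ ($y{\left(n,E \right)} = E^{2} + \frac{1}{6} = \frac{1}{6} + E^{2}$)
$\frac{-25 + 422}{y{\left(10,-3 \right)} + 91} = \frac{-25 + 422}{\left(\frac{1}{6} + \left(-3\right)^{2}\right) + 91} = \frac{397}{\left(\frac{1}{6} + 9\right) + 91} = \frac{397}{\frac{55}{6} + 91} = \frac{397}{\frac{601}{6}} = 397 \cdot \frac{6}{601} = \frac{2382}{601}$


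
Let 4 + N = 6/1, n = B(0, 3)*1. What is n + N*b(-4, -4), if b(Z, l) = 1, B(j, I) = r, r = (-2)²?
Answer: 6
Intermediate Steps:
r = 4
B(j, I) = 4
n = 4 (n = 4*1 = 4)
N = 2 (N = -4 + 6/1 = -4 + 6*1 = -4 + 6 = 2)
n + N*b(-4, -4) = 4 + 2*1 = 4 + 2 = 6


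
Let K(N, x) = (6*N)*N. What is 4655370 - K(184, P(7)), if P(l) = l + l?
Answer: 4452234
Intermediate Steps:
P(l) = 2*l
K(N, x) = 6*N²
4655370 - K(184, P(7)) = 4655370 - 6*184² = 4655370 - 6*33856 = 4655370 - 1*203136 = 4655370 - 203136 = 4452234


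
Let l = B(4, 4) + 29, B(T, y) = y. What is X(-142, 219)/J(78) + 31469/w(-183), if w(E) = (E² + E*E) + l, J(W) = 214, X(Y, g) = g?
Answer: 21409775/14340354 ≈ 1.4930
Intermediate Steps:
l = 33 (l = 4 + 29 = 33)
w(E) = 33 + 2*E² (w(E) = (E² + E*E) + 33 = (E² + E²) + 33 = 2*E² + 33 = 33 + 2*E²)
X(-142, 219)/J(78) + 31469/w(-183) = 219/214 + 31469/(33 + 2*(-183)²) = 219*(1/214) + 31469/(33 + 2*33489) = 219/214 + 31469/(33 + 66978) = 219/214 + 31469/67011 = 21409775/14340354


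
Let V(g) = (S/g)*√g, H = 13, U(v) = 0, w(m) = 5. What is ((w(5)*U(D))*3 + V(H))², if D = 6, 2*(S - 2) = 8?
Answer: 36/13 ≈ 2.7692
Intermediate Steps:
S = 6 (S = 2 + (½)*8 = 2 + 4 = 6)
V(g) = 6/√g (V(g) = (6/g)*√g = 6/√g)
((w(5)*U(D))*3 + V(H))² = ((5*0)*3 + 6/√13)² = (0*3 + 6*(√13/13))² = (0 + 6*√13/13)² = (6*√13/13)² = 36/13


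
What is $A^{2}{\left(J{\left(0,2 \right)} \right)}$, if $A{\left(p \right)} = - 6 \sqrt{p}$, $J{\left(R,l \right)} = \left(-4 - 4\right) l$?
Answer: $-576$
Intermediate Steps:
$J{\left(R,l \right)} = - 8 l$
$A^{2}{\left(J{\left(0,2 \right)} \right)} = \left(- 6 \sqrt{\left(-8\right) 2}\right)^{2} = \left(- 6 \sqrt{-16}\right)^{2} = \left(- 6 \cdot 4 i\right)^{2} = \left(- 24 i\right)^{2} = -576$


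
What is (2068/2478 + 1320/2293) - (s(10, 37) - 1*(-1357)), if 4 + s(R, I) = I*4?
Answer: -4260375085/2841027 ≈ -1499.6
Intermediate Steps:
s(R, I) = -4 + 4*I (s(R, I) = -4 + I*4 = -4 + 4*I)
(2068/2478 + 1320/2293) - (s(10, 37) - 1*(-1357)) = (2068/2478 + 1320/2293) - ((-4 + 4*37) - 1*(-1357)) = (2068*(1/2478) + 1320*(1/2293)) - ((-4 + 148) + 1357) = (1034/1239 + 1320/2293) - (144 + 1357) = 4006442/2841027 - 1*1501 = 4006442/2841027 - 1501 = -4260375085/2841027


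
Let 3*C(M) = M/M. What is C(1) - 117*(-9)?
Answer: 3160/3 ≈ 1053.3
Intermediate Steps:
C(M) = ⅓ (C(M) = (M/M)/3 = (⅓)*1 = ⅓)
C(1) - 117*(-9) = ⅓ - 117*(-9) = ⅓ + 1053 = 3160/3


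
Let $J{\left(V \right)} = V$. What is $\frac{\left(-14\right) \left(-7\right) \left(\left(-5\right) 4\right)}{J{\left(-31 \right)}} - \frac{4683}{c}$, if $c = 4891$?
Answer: $\frac{9441187}{151621} \approx 62.268$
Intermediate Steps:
$\frac{\left(-14\right) \left(-7\right) \left(\left(-5\right) 4\right)}{J{\left(-31 \right)}} - \frac{4683}{c} = \frac{\left(-14\right) \left(-7\right) \left(\left(-5\right) 4\right)}{-31} - \frac{4683}{4891} = 98 \left(-20\right) \left(- \frac{1}{31}\right) - \frac{4683}{4891} = \left(-1960\right) \left(- \frac{1}{31}\right) - \frac{4683}{4891} = \frac{1960}{31} - \frac{4683}{4891} = \frac{9441187}{151621}$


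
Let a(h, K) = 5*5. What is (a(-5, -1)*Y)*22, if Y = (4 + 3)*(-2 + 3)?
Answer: 3850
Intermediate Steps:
Y = 7 (Y = 7*1 = 7)
a(h, K) = 25
(a(-5, -1)*Y)*22 = (25*7)*22 = 175*22 = 3850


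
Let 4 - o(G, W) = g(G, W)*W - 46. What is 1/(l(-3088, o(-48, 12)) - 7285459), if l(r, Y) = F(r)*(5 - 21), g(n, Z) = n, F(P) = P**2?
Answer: -1/159857363 ≈ -6.2556e-9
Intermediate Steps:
o(G, W) = 50 - G*W (o(G, W) = 4 - (G*W - 46) = 4 - (-46 + G*W) = 4 + (46 - G*W) = 50 - G*W)
l(r, Y) = -16*r**2 (l(r, Y) = r**2*(5 - 21) = r**2*(-16) = -16*r**2)
1/(l(-3088, o(-48, 12)) - 7285459) = 1/(-16*(-3088)**2 - 7285459) = 1/(-16*9535744 - 7285459) = 1/(-152571904 - 7285459) = 1/(-159857363) = -1/159857363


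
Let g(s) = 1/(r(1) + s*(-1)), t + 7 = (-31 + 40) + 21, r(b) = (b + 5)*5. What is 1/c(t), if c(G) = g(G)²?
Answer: 49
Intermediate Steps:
r(b) = 25 + 5*b (r(b) = (5 + b)*5 = 25 + 5*b)
t = 23 (t = -7 + ((-31 + 40) + 21) = -7 + (9 + 21) = -7 + 30 = 23)
g(s) = 1/(30 - s) (g(s) = 1/((25 + 5*1) + s*(-1)) = 1/((25 + 5) - s) = 1/(30 - s))
c(G) = (-30 + G)⁻² (c(G) = (-1/(-30 + G))² = (-30 + G)⁻²)
1/c(t) = 1/((-30 + 23)⁻²) = 1/((-7)⁻²) = 1/(1/49) = 49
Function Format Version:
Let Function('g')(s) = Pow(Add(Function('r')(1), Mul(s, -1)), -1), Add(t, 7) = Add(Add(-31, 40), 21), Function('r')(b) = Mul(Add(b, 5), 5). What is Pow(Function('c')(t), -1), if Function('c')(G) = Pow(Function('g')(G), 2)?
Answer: 49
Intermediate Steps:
Function('r')(b) = Add(25, Mul(5, b)) (Function('r')(b) = Mul(Add(5, b), 5) = Add(25, Mul(5, b)))
t = 23 (t = Add(-7, Add(Add(-31, 40), 21)) = Add(-7, Add(9, 21)) = Add(-7, 30) = 23)
Function('g')(s) = Pow(Add(30, Mul(-1, s)), -1) (Function('g')(s) = Pow(Add(Add(25, Mul(5, 1)), Mul(s, -1)), -1) = Pow(Add(Add(25, 5), Mul(-1, s)), -1) = Pow(Add(30, Mul(-1, s)), -1))
Function('c')(G) = Pow(Add(-30, G), -2) (Function('c')(G) = Pow(Mul(-1, Pow(Add(-30, G), -1)), 2) = Pow(Add(-30, G), -2))
Pow(Function('c')(t), -1) = Pow(Pow(Add(-30, 23), -2), -1) = Pow(Pow(-7, -2), -1) = Pow(Rational(1, 49), -1) = 49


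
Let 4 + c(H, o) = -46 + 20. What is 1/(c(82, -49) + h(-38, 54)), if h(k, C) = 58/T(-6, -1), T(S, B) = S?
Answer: -3/119 ≈ -0.025210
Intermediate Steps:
c(H, o) = -30 (c(H, o) = -4 + (-46 + 20) = -4 - 26 = -30)
h(k, C) = -29/3 (h(k, C) = 58/(-6) = 58*(-⅙) = -29/3)
1/(c(82, -49) + h(-38, 54)) = 1/(-30 - 29/3) = 1/(-119/3) = -3/119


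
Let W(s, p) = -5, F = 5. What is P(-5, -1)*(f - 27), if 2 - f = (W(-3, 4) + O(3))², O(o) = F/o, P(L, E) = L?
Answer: 1625/9 ≈ 180.56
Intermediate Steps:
O(o) = 5/o
f = -82/9 (f = 2 - (-5 + 5/3)² = 2 - (-10/3)² = 2 - 1*100/9 = 2 - 100/9 = -82/9 ≈ -9.1111)
P(-5, -1)*(f - 27) = -5*(-82/9 - 27) = -5*(-325/9) = 1625/9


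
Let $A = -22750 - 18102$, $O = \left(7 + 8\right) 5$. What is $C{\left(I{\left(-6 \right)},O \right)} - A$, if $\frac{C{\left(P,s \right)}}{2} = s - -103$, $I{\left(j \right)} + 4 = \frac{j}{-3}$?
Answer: $41208$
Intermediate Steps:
$O = 75$ ($O = 15 \cdot 5 = 75$)
$I{\left(j \right)} = -4 - \frac{j}{3}$ ($I{\left(j \right)} = -4 + \frac{j}{-3} = -4 + j \left(- \frac{1}{3}\right) = -4 - \frac{j}{3}$)
$A = -40852$ ($A = -22750 - 18102 = -40852$)
$C{\left(P,s \right)} = 206 + 2 s$ ($C{\left(P,s \right)} = 2 \left(s - -103\right) = 2 \left(s + 103\right) = 2 \left(103 + s\right) = 206 + 2 s$)
$C{\left(I{\left(-6 \right)},O \right)} - A = \left(206 + 2 \cdot 75\right) - -40852 = \left(206 + 150\right) + 40852 = 356 + 40852 = 41208$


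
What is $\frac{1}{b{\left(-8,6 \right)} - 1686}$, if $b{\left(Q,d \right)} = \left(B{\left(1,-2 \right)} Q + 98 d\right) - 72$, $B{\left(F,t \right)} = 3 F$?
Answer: $- \frac{1}{1194} \approx -0.00083752$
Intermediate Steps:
$b{\left(Q,d \right)} = -72 + 3 Q + 98 d$ ($b{\left(Q,d \right)} = \left(3 \cdot 1 Q + 98 d\right) - 72 = \left(3 Q + 98 d\right) - 72 = -72 + 3 Q + 98 d$)
$\frac{1}{b{\left(-8,6 \right)} - 1686} = \frac{1}{\left(-72 + 3 \left(-8\right) + 98 \cdot 6\right) - 1686} = \frac{1}{\left(-72 - 24 + 588\right) - 1686} = \frac{1}{492 - 1686} = \frac{1}{-1194} = - \frac{1}{1194}$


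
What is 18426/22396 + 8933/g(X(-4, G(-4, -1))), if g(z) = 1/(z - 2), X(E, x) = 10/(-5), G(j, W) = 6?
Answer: -400117723/11198 ≈ -35731.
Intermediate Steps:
X(E, x) = -2 (X(E, x) = 10*(-⅕) = -2)
g(z) = 1/(-2 + z)
18426/22396 + 8933/g(X(-4, G(-4, -1))) = 18426/22396 + 8933/(1/(-2 - 2)) = 18426*(1/22396) + 8933/(1/(-4)) = 9213/11198 + 8933/(-¼) = 9213/11198 + 8933*(-4) = 9213/11198 - 35732 = -400117723/11198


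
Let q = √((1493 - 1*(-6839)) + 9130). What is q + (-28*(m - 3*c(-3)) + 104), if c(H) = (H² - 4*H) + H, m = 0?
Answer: 1616 + √17462 ≈ 1748.1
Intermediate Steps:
c(H) = H² - 3*H
q = √17462 (q = √((1493 + 6839) + 9130) = √(8332 + 9130) = √17462 ≈ 132.14)
q + (-28*(m - 3*c(-3)) + 104) = √17462 + (-28*(0 - (-9)*(-3 - 3)) + 104) = √17462 + (-28*(0 - (-9)*(-6)) + 104) = √17462 + (-28*(0 - 3*18) + 104) = √17462 + (-28*(0 - 54) + 104) = √17462 + (-28*(-54) + 104) = √17462 + (1512 + 104) = √17462 + 1616 = 1616 + √17462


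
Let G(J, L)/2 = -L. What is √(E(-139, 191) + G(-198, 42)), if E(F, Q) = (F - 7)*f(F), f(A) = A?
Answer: √20210 ≈ 142.16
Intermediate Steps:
G(J, L) = -2*L (G(J, L) = 2*(-L) = -2*L)
E(F, Q) = F*(-7 + F) (E(F, Q) = (F - 7)*F = (-7 + F)*F = F*(-7 + F))
√(E(-139, 191) + G(-198, 42)) = √(-139*(-7 - 139) - 2*42) = √(-139*(-146) - 84) = √(20294 - 84) = √20210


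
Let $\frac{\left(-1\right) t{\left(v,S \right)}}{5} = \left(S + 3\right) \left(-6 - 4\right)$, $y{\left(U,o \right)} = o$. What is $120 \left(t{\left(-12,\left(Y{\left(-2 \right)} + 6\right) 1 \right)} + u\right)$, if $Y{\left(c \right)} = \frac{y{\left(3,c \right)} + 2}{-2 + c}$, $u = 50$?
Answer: $60000$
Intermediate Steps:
$Y{\left(c \right)} = \frac{2 + c}{-2 + c}$ ($Y{\left(c \right)} = \frac{c + 2}{-2 + c} = \frac{2 + c}{-2 + c}$)
$t{\left(v,S \right)} = 150 + 50 S$ ($t{\left(v,S \right)} = - 5 \left(S + 3\right) \left(-6 - 4\right) = - 5 \left(3 + S\right) \left(-10\right) = - 5 \left(-30 - 10 S\right) = 150 + 50 S$)
$120 \left(t{\left(-12,\left(Y{\left(-2 \right)} + 6\right) 1 \right)} + u\right) = 120 \left(\left(150 + 50 \left(\frac{2 - 2}{-2 - 2} + 6\right) 1\right) + 50\right) = 120 \left(\left(150 + 50 \left(\frac{1}{-4} \cdot 0 + 6\right) 1\right) + 50\right) = 120 \left(\left(150 + 50 \left(\left(- \frac{1}{4}\right) 0 + 6\right) 1\right) + 50\right) = 120 \left(\left(150 + 50 \left(0 + 6\right) 1\right) + 50\right) = 120 \left(\left(150 + 50 \cdot 6 \cdot 1\right) + 50\right) = 120 \left(\left(150 + 50 \cdot 6\right) + 50\right) = 120 \left(\left(150 + 300\right) + 50\right) = 120 \left(450 + 50\right) = 120 \cdot 500 = 60000$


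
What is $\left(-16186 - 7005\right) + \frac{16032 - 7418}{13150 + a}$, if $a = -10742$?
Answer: $- \frac{27917657}{1204} \approx -23187.0$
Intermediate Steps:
$\left(-16186 - 7005\right) + \frac{16032 - 7418}{13150 + a} = \left(-16186 - 7005\right) + \frac{16032 - 7418}{13150 - 10742} = -23191 + \frac{8614}{2408} = -23191 + 8614 \cdot \frac{1}{2408} = -23191 + \frac{4307}{1204} = - \frac{27917657}{1204}$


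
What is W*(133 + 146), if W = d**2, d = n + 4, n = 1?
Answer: 6975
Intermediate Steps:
d = 5 (d = 1 + 4 = 5)
W = 25 (W = 5**2 = 25)
W*(133 + 146) = 25*(133 + 146) = 25*279 = 6975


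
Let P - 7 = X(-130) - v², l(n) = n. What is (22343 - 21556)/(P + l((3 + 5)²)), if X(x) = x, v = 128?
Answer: -787/16443 ≈ -0.047862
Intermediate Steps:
P = -16507 (P = 7 + (-130 - 1*128²) = 7 + (-130 - 1*16384) = 7 + (-130 - 16384) = 7 - 16514 = -16507)
(22343 - 21556)/(P + l((3 + 5)²)) = (22343 - 21556)/(-16507 + (3 + 5)²) = 787/(-16507 + 8²) = 787/(-16507 + 64) = 787/(-16443) = 787*(-1/16443) = -787/16443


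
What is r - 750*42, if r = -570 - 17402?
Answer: -49472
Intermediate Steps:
r = -17972
r - 750*42 = -17972 - 750*42 = -17972 - 31500 = -49472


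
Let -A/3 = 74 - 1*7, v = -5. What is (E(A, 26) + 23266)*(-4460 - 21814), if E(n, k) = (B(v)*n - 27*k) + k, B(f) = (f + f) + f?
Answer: -672745770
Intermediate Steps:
B(f) = 3*f (B(f) = 2*f + f = 3*f)
A = -201 (A = -3*(74 - 1*7) = -3*(74 - 7) = -3*67 = -201)
E(n, k) = -26*k - 15*n (E(n, k) = ((3*(-5))*n - 27*k) + k = (-15*n - 27*k) + k = (-27*k - 15*n) + k = -26*k - 15*n)
(E(A, 26) + 23266)*(-4460 - 21814) = ((-26*26 - 15*(-201)) + 23266)*(-4460 - 21814) = ((-676 + 3015) + 23266)*(-26274) = (2339 + 23266)*(-26274) = 25605*(-26274) = -672745770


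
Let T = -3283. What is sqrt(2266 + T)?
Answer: 3*I*sqrt(113) ≈ 31.89*I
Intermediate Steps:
sqrt(2266 + T) = sqrt(2266 - 3283) = sqrt(-1017) = 3*I*sqrt(113)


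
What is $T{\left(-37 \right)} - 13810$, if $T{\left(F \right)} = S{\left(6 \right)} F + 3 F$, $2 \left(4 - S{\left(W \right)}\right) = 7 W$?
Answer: $-13292$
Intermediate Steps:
$S{\left(W \right)} = 4 - \frac{7 W}{2}$
$T{\left(F \right)} = - 14 F$ ($T{\left(F \right)} = \left(4 - 21\right) F + 3 F = - 17 F + 3 F = - 14 F$)
$T{\left(-37 \right)} - 13810 = \left(-14\right) \left(-37\right) - 13810 = 518 - 13810 = -13292$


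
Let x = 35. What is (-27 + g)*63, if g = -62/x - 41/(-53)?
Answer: -467424/265 ≈ -1763.9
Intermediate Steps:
g = -1851/1855 (g = -62/35 - 41/(-53) = -62*1/35 - 41*(-1/53) = -62/35 + 41/53 = -1851/1855 ≈ -0.99784)
(-27 + g)*63 = (-27 - 1851/1855)*63 = -51936/1855*63 = -467424/265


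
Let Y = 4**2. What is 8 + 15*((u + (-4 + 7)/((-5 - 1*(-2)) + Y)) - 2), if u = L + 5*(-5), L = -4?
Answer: -5896/13 ≈ -453.54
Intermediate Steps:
Y = 16
u = -29 (u = -4 + 5*(-5) = -4 - 25 = -29)
8 + 15*((u + (-4 + 7)/((-5 - 1*(-2)) + Y)) - 2) = 8 + 15*((-29 + (-4 + 7)/((-5 - 1*(-2)) + 16)) - 2) = 8 + 15*((-29 + 3/((-5 + 2) + 16)) - 2) = 8 + 15*((-29 + 3/(-3 + 16)) - 2) = 8 + 15*((-29 + 3/13) - 2) = 8 + 15*(-374/13 - 2) = 8 + 15*(-400/13) = 8 - 6000/13 = -5896/13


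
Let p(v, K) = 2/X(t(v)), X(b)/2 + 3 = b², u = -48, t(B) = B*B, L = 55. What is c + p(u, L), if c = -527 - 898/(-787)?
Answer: -2196892027676/4177721031 ≈ -525.86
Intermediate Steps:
t(B) = B²
X(b) = -6 + 2*b²
p(v, K) = 2/(-6 + 2*v⁴) (p(v, K) = 2/(-6 + 2*(v²)²) = 2/(-6 + 2*v⁴))
c = -413851/787 (c = -527 - 898*(-1/787) = -527 + 898/787 = -413851/787 ≈ -525.86)
c + p(u, L) = -413851/787 + 1/(-3 + (-48)⁴) = -413851/787 + 1/(-3 + 5308416) = -413851/787 + 1/5308413 = -2196892027676/4177721031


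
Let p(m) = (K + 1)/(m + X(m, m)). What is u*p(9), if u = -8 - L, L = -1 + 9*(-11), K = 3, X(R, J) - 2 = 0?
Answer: 368/11 ≈ 33.455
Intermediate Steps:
X(R, J) = 2 (X(R, J) = 2 + 0 = 2)
L = -100 (L = -1 - 99 = -100)
p(m) = 4/(2 + m) (p(m) = (3 + 1)/(m + 2) = 4/(2 + m))
u = 92 (u = -8 - 1*(-100) = -8 + 100 = 92)
u*p(9) = 92*(4/(2 + 9)) = 92*(4/11) = 368/11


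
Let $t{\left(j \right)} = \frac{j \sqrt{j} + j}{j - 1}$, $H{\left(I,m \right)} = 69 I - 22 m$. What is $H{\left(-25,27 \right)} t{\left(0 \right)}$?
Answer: $0$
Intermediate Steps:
$H{\left(I,m \right)} = - 22 m + 69 I$
$t{\left(j \right)} = \frac{j + j^{\frac{3}{2}}}{-1 + j}$ ($t{\left(j \right)} = \frac{j^{\frac{3}{2}} + j}{-1 + j} = \frac{j + j^{\frac{3}{2}}}{-1 + j}$)
$H{\left(-25,27 \right)} t{\left(0 \right)} = \left(\left(-22\right) 27 + 69 \left(-25\right)\right) \frac{0 + 0^{\frac{3}{2}}}{-1 + 0} = \left(-594 - 1725\right) \frac{0 + 0}{-1} = - 2319 \left(\left(-1\right) 0\right) = \left(-2319\right) 0 = 0$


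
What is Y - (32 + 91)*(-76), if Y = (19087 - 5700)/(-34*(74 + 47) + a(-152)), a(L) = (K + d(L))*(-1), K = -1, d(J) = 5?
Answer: 38481677/4118 ≈ 9344.8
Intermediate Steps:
a(L) = -4 (a(L) = (-1 + 5)*(-1) = 4*(-1) = -4)
Y = -13387/4118 (Y = (19087 - 5700)/(-34*(74 + 47) - 4) = 13387/(-34*121 - 4) = 13387/(-4114 - 4) = 13387/(-4118) = 13387*(-1/4118) = -13387/4118 ≈ -3.2509)
Y - (32 + 91)*(-76) = -13387/4118 - (32 + 91)*(-76) = -13387/4118 - 123*(-76) = -13387/4118 - 1*(-9348) = -13387/4118 + 9348 = 38481677/4118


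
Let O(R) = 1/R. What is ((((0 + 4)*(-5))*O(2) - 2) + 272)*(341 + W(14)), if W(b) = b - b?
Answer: 88660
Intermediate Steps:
W(b) = 0
((((0 + 4)*(-5))*O(2) - 2) + 272)*(341 + W(14)) = ((((0 + 4)*(-5))/2 - 2) + 272)*(341 + 0) = (((4*(-5))*(1/2) - 2) + 272)*341 = ((-20*1/2 - 2) + 272)*341 = ((-10 - 2) + 272)*341 = (-12 + 272)*341 = 260*341 = 88660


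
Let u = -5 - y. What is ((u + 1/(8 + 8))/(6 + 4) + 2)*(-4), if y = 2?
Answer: -209/40 ≈ -5.2250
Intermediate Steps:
u = -7 (u = -5 - 1*2 = -5 - 2 = -7)
((u + 1/(8 + 8))/(6 + 4) + 2)*(-4) = ((-7 + 1/(8 + 8))/(6 + 4) + 2)*(-4) = ((-7 + 1/16)/10 + 2)*(-4) = ((-7 + 1/16)*(⅒) + 2)*(-4) = (-111/16*⅒ + 2)*(-4) = (-111/160 + 2)*(-4) = (209/160)*(-4) = -209/40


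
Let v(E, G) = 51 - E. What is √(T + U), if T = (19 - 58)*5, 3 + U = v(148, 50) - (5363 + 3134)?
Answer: 2*I*√2198 ≈ 93.766*I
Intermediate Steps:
U = -8597 (U = -3 + ((51 - 1*148) - (5363 + 3134)) = -3 + ((51 - 148) - 1*8497) = -3 + (-97 - 8497) = -3 - 8594 = -8597)
T = -195 (T = -39*5 = -195)
√(T + U) = √(-195 - 8597) = √(-8792) = 2*I*√2198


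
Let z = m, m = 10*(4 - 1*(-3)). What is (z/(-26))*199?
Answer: -6965/13 ≈ -535.77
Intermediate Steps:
m = 70 (m = 10*(4 + 3) = 10*7 = 70)
z = 70
(z/(-26))*199 = (70/(-26))*199 = (70*(-1/26))*199 = -35/13*199 = -6965/13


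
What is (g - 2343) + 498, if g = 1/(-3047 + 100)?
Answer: -5437216/2947 ≈ -1845.0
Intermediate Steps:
g = -1/2947 (g = 1/(-2947) = -1/2947 ≈ -0.00033933)
(g - 2343) + 498 = (-1/2947 - 2343) + 498 = -6904822/2947 + 498 = -5437216/2947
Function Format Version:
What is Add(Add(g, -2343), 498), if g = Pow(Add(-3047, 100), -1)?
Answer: Rational(-5437216, 2947) ≈ -1845.0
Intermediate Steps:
g = Rational(-1, 2947) (g = Pow(-2947, -1) = Rational(-1, 2947) ≈ -0.00033933)
Add(Add(g, -2343), 498) = Add(Add(Rational(-1, 2947), -2343), 498) = Add(Rational(-6904822, 2947), 498) = Rational(-5437216, 2947)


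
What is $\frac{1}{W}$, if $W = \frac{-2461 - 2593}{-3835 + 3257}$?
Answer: $\frac{289}{2527} \approx 0.11436$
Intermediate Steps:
$W = \frac{2527}{289}$ ($W = - \frac{5054}{-578} = \left(-5054\right) \left(- \frac{1}{578}\right) = \frac{2527}{289} \approx 8.7439$)
$\frac{1}{W} = \frac{1}{\frac{2527}{289}} = \frac{289}{2527}$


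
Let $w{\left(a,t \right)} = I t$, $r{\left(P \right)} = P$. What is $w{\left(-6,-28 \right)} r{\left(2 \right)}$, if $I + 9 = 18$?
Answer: $-504$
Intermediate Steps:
$I = 9$ ($I = -9 + 18 = 9$)
$w{\left(a,t \right)} = 9 t$
$w{\left(-6,-28 \right)} r{\left(2 \right)} = 9 \left(-28\right) 2 = \left(-252\right) 2 = -504$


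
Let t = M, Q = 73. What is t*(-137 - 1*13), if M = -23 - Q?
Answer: 14400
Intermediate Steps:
M = -96 (M = -23 - 1*73 = -23 - 73 = -96)
t = -96
t*(-137 - 1*13) = -96*(-137 - 1*13) = -96*(-137 - 13) = -96*(-150) = 14400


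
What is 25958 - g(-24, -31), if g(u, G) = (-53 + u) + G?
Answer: 26066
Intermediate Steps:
g(u, G) = -53 + G + u
25958 - g(-24, -31) = 25958 - (-53 - 31 - 24) = 25958 - 1*(-108) = 25958 + 108 = 26066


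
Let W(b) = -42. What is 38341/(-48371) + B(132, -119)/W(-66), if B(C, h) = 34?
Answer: -1627468/1015791 ≈ -1.6022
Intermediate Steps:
38341/(-48371) + B(132, -119)/W(-66) = 38341/(-48371) + 34/(-42) = 38341*(-1/48371) + 34*(-1/42) = -38341/48371 - 17/21 = -1627468/1015791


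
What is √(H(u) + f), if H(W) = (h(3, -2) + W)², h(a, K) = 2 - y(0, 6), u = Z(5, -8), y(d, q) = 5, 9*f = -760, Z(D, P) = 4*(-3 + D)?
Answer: I*√535/3 ≈ 7.71*I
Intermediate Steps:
Z(D, P) = -12 + 4*D
f = -760/9 (f = (⅑)*(-760) = -760/9 ≈ -84.444)
u = 8 (u = -12 + 4*5 = -12 + 20 = 8)
h(a, K) = -3 (h(a, K) = 2 - 1*5 = 2 - 5 = -3)
H(W) = (-3 + W)²
√(H(u) + f) = √((-3 + 8)² - 760/9) = √(5² - 760/9) = √(25 - 760/9) = √(-535/9) = I*√535/3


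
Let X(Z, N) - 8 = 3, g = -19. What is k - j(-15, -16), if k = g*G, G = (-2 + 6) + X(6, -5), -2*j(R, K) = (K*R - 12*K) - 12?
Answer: -75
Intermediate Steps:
X(Z, N) = 11 (X(Z, N) = 8 + 3 = 11)
j(R, K) = 6 + 6*K - K*R/2 (j(R, K) = -((K*R - 12*K) - 12)/2 = -((-12*K + K*R) - 12)/2 = -(-12 - 12*K + K*R)/2 = 6 + 6*K - K*R/2)
G = 15 (G = (-2 + 6) + 11 = 4 + 11 = 15)
k = -285 (k = -19*15 = -285)
k - j(-15, -16) = -285 - (6 + 6*(-16) - 1/2*(-16)*(-15)) = -285 - (6 - 96 - 120) = -285 - 1*(-210) = -285 + 210 = -75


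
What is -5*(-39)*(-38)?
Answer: -7410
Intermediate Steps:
-5*(-39)*(-38) = 195*(-38) = -7410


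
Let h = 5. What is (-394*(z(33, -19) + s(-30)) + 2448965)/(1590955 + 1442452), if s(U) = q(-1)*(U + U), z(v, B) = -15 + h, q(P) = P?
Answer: 2429265/3033407 ≈ 0.80084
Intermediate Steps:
z(v, B) = -10 (z(v, B) = -15 + 5 = -10)
s(U) = -2*U (s(U) = -(U + U) = -2*U)
(-394*(z(33, -19) + s(-30)) + 2448965)/(1590955 + 1442452) = (-394*(-10 - 2*(-30)) + 2448965)/(1590955 + 1442452) = (-394*(-10 + 60) + 2448965)/3033407 = (-394*50 + 2448965)*(1/3033407) = (-19700 + 2448965)*(1/3033407) = 2429265*(1/3033407) = 2429265/3033407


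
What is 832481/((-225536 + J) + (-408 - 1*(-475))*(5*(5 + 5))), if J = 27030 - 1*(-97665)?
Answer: -832481/97491 ≈ -8.5391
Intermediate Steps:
J = 124695 (J = 27030 + 97665 = 124695)
832481/((-225536 + J) + (-408 - 1*(-475))*(5*(5 + 5))) = 832481/((-225536 + 124695) + (-408 - 1*(-475))*(5*(5 + 5))) = 832481/(-100841 + (-408 + 475)*(5*10)) = 832481/(-100841 + 67*50) = 832481/(-100841 + 3350) = 832481/(-97491) = 832481*(-1/97491) = -832481/97491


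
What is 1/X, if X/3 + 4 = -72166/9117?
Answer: -3039/108634 ≈ -0.027975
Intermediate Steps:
X = -108634/3039 (X = -12 + 3*(-72166/9117) = -12 - 72166/3039 = -108634/3039 ≈ -35.747)
1/X = 1/(-108634/3039) = -3039/108634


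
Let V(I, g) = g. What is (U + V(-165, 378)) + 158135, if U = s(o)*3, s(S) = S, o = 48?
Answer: 158657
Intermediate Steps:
U = 144 (U = 48*3 = 144)
(U + V(-165, 378)) + 158135 = (144 + 378) + 158135 = 522 + 158135 = 158657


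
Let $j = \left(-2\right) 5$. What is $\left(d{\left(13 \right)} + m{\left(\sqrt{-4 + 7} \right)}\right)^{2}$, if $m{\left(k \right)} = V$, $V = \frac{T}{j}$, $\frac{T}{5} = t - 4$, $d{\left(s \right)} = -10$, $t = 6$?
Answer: $121$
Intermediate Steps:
$j = -10$
$T = 10$ ($T = 5 \left(6 - 4\right) = 5 \cdot 2 = 10$)
$V = -1$ ($V = \frac{10}{-10} = 10 \left(- \frac{1}{10}\right) = -1$)
$m{\left(k \right)} = -1$
$\left(d{\left(13 \right)} + m{\left(\sqrt{-4 + 7} \right)}\right)^{2} = \left(-10 - 1\right)^{2} = \left(-11\right)^{2} = 121$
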